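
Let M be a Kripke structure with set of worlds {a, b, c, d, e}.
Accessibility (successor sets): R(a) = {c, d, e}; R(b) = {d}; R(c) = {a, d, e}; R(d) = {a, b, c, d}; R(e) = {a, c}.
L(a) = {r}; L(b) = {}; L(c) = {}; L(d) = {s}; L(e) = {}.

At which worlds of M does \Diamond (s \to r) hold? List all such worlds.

Let φ = \Diamond (s \to r). Evaluate φ at each world:
  a (successors {c, d, e}): φ is true.
  b (successors {d}): φ is false.
  c (successors {a, d, e}): φ is true.
  d (successors {a, b, c, d}): φ is true.
  e (successors {a, c}): φ is true.
For instance, at c:
  At c: \Diamond (s \to r) requires s \to r at some successor in {a, d, e}.
    s \to r holds at a, so \Diamond (s \to r) is true at c.
Satisfying worlds: {a, c, d, e}

a, c, d, e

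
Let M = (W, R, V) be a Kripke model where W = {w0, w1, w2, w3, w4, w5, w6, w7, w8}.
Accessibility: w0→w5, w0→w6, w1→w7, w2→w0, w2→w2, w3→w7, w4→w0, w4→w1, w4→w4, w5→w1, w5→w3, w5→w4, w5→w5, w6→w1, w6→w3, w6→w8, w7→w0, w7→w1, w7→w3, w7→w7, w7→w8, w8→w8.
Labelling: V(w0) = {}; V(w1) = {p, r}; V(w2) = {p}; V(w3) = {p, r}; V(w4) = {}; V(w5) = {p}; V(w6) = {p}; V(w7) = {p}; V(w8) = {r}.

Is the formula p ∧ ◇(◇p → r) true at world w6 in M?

At w6: p is true, ◇(◇p → r) is true, so p ∧ ◇(◇p → r) is true.
  At w6: ◇(◇p → r) requires ◇p → r at some successor in {w1, w3, w8}.
    ◇p → r holds at w1, so ◇(◇p → r) is true at w6.
      At w1: ◇p is true, r is true, so ◇p → r is true.

Yes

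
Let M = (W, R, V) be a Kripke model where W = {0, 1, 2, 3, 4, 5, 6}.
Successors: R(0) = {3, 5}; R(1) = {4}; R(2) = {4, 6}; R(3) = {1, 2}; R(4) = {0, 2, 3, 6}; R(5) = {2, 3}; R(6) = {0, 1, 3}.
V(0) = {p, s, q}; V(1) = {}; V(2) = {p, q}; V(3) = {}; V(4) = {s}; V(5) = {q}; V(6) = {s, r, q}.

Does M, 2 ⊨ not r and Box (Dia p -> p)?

At 2: not r is true, Box (Dia p -> p) is false, so not r and Box (Dia p -> p) is false.
  At 2: Box (Dia p -> p) requires Dia p -> p at every successor {4, 6}.
    Dia p -> p fails at 4, so Box (Dia p -> p) is false at 2.
      At 4: Dia p is true, p is false, so Dia p -> p is false.

No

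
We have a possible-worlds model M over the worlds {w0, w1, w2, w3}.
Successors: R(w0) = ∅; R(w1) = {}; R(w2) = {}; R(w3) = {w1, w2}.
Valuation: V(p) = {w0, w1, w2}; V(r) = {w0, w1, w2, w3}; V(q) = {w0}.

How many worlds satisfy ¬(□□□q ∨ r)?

Let φ = ¬(□□□q ∨ r). Evaluate φ at each world:
  w0 (successors ∅): φ is false.
  w1 (successors ∅): φ is false.
  w2 (successors ∅): φ is false.
  w3 (successors {w1, w2}): φ is false.
For instance, at w3:
  At w3: □□□q ∨ r is true, so ¬(□□□q ∨ r) is false.
    At w3: □□□q is true, r is true, so □□□q ∨ r is true.
      At w3: □□□q requires □□q at every successor {w1, w2}.
        At w1: □□q is true.
        At w2: □□q is true.
      So □□□q is true at w3.
Satisfying worlds: none.

0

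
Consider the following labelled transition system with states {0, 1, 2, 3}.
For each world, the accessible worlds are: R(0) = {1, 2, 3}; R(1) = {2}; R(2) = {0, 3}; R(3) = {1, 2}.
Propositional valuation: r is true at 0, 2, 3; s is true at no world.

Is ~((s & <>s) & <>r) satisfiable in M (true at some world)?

Yes

Let φ = ~((s & <>s) & <>r). Evaluate φ at each world:
  0 (successors {1, 2, 3}): φ is true.
  1 (successors {2}): φ is true.
  2 (successors {0, 3}): φ is true.
  3 (successors {1, 2}): φ is true.
Detail at 0 (witness):
  At 0: (s & <>s) & <>r is false, so ~((s & <>s) & <>r) is true.
    At 0: s & <>s is false, <>r is true, so (s & <>s) & <>r is false.
      At 0: s is false, <>s is false, so s & <>s is false.
      At 0: <>r requires r at some successor in {1, 2, 3}.
        r holds at 2, so <>r is true at 0.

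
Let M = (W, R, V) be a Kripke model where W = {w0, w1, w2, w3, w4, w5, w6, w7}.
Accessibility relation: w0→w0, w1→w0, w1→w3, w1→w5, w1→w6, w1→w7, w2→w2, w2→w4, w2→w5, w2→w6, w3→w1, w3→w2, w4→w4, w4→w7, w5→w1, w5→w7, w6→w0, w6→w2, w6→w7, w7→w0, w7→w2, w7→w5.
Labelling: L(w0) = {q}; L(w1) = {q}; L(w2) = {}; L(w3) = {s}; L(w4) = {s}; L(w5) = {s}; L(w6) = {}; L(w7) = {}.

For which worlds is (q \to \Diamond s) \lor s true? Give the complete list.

w1, w2, w3, w4, w5, w6, w7

Let φ = (q \to \Diamond s) \lor s. Evaluate φ at each world:
  w0 (successors {w0}): φ is false.
  w1 (successors {w0, w3, w5, w6, w7}): φ is true.
  w2 (successors {w2, w4, w5, w6}): φ is true.
  w3 (successors {w1, w2}): φ is true.
  w4 (successors {w4, w7}): φ is true.
  w5 (successors {w1, w7}): φ is true.
  w6 (successors {w0, w2, w7}): φ is true.
  w7 (successors {w0, w2, w5}): φ is true.
For instance, at w6:
  At w6: q \to \Diamond s is true, s is false, so (q \to \Diamond s) \lor s is true.
    At w6: q is false, \Diamond s is false, so q \to \Diamond s is true.
      At w6: \Diamond s requires s at some successor in {w0, w2, w7}.
        At w0: s is false.
        At w2: s is false.
        At w7: s is false.
      So \Diamond s is false at w6.
Satisfying worlds: {w1, w2, w3, w4, w5, w6, w7}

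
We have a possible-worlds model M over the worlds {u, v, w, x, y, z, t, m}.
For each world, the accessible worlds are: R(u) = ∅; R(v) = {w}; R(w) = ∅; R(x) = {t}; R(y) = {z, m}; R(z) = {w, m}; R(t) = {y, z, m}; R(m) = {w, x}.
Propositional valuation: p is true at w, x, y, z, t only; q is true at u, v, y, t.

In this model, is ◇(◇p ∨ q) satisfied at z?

Yes

At z: ◇(◇p ∨ q) requires ◇p ∨ q at some successor in {w, m}.
  ◇p ∨ q holds at m, so ◇(◇p ∨ q) is true at z.
    At m: ◇p is true, q is false, so ◇p ∨ q is true.
      At m: ◇p requires p at some successor in {w, x}.
        p holds at w, so ◇p is true at m.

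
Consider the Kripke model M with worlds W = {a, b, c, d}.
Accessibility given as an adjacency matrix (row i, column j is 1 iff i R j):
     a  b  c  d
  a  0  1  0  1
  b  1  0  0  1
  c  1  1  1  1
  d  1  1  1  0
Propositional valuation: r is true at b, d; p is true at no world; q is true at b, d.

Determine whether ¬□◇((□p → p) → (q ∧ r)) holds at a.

No

Recall that □ψ holds at a world iff ψ holds at every accessible world, and ◇ψ holds iff ψ holds at some accessible world.
At a: □◇((□p → p) → (q ∧ r)) is true, so ¬□◇((□p → p) → (q ∧ r)) is false.
  At a: □◇((□p → p) → (q ∧ r)) requires ◇((□p → p) → (q ∧ r)) at every successor {b, d}.
      At b: ◇((□p → p) → (q ∧ r)) requires (□p → p) → (q ∧ r) at some successor in {a, d}.
        (□p → p) → (q ∧ r) holds at d, so ◇((□p → p) → (q ∧ r)) is true at b.
      At d: ◇((□p → p) → (q ∧ r)) requires (□p → p) → (q ∧ r) at some successor in {a, b, c}.
        (□p → p) → (q ∧ r) holds at b, so ◇((□p → p) → (q ∧ r)) is true at d.
  So □◇((□p → p) → (q ∧ r)) is true at a.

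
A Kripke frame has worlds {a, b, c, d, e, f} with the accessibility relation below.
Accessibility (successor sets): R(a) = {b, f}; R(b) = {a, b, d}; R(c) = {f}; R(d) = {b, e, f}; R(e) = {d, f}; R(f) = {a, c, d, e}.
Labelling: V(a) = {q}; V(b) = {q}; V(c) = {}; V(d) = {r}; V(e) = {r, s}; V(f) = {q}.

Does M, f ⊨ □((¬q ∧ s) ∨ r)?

No

At f: □((¬q ∧ s) ∨ r) requires (¬q ∧ s) ∨ r at every successor {a, c, d, e}.
  (¬q ∧ s) ∨ r fails at a, so □((¬q ∧ s) ∨ r) is false at f.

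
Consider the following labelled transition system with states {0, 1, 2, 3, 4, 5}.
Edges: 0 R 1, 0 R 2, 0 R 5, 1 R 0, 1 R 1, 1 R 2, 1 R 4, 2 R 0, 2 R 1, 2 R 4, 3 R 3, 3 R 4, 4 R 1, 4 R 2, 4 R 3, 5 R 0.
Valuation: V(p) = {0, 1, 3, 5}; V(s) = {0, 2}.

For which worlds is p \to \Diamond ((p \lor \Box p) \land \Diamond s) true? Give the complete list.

Let φ = p \to \Diamond ((p \lor \Box p) \land \Diamond s). Evaluate φ at each world:
  0 (successors {1, 2, 5}): φ is true.
  1 (successors {0, 1, 2, 4}): φ is true.
  2 (successors {0, 1, 4}): φ is true.
  3 (successors {3, 4}): φ is false.
  4 (successors {1, 2, 3}): φ is true.
  5 (successors {0}): φ is true.
For instance, at 5:
  At 5: p is true, \Diamond ((p \lor \Box p) \land \Diamond s) is true, so p \to \Diamond ((p \lor \Box p) \land \Diamond s) is true.
    At 5: \Diamond ((p \lor \Box p) \land \Diamond s) requires (p \lor \Box p) \land \Diamond s at some successor in {0}.
      (p \lor \Box p) \land \Diamond s holds at 0, so \Diamond ((p \lor \Box p) \land \Diamond s) is true at 5.
Satisfying worlds: {0, 1, 2, 4, 5}

0, 1, 2, 4, 5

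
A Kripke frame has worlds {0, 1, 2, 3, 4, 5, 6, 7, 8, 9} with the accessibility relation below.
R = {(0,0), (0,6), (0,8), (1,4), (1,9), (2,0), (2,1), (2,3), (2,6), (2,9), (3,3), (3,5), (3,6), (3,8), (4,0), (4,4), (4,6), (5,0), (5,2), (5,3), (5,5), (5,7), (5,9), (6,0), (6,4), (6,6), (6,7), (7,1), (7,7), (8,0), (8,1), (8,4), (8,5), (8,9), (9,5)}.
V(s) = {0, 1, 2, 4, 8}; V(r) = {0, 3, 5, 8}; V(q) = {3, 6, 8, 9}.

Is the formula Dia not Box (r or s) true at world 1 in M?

Yes

At 1: Dia not Box (r or s) requires not Box (r or s) at some successor in {4, 9}.
  not Box (r or s) holds at 4, so Dia not Box (r or s) is true at 1.
    At 4: Box (r or s) is false, so not Box (r or s) is true.
      At 4: Box (r or s) requires r or s at every successor {0, 4, 6}.
        r or s fails at 6, so Box (r or s) is false at 4.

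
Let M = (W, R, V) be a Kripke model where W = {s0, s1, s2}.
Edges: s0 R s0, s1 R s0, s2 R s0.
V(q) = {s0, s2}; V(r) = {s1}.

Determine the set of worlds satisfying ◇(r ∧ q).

none

Recall that ◇ψ holds at a world iff ψ holds at some accessible world.
Let φ = ◇(r ∧ q). Evaluate φ at each world:
  s0 (successors {s0}): φ is false.
  s1 (successors {s0}): φ is false.
  s2 (successors {s0}): φ is false.
For instance, at s0:
  At s0: ◇(r ∧ q) requires r ∧ q at some successor in {s0}.
    At s0: r ∧ q is false.
  So ◇(r ∧ q) is false at s0.
Satisfying worlds: none.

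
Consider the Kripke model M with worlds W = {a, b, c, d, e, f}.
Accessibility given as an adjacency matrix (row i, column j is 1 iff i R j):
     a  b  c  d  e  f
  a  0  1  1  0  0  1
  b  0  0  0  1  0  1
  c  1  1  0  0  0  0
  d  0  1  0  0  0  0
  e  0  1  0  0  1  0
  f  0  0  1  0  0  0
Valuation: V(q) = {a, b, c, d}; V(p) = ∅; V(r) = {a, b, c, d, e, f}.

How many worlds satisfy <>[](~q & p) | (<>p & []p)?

Let φ = <>[](~q & p) | (<>p & []p). Evaluate φ at each world:
  a (successors {b, c, f}): φ is false.
  b (successors {d, f}): φ is false.
  c (successors {a, b}): φ is false.
  d (successors {b}): φ is false.
  e (successors {b, e}): φ is false.
  f (successors {c}): φ is false.
For instance, at e:
  At e: <>[](~q & p) is false, <>p & []p is false, so <>[](~q & p) | (<>p & []p) is false.
    At e: <>[](~q & p) requires [](~q & p) at some successor in {b, e}.
      At b: [](~q & p) is false.
      At e: [](~q & p) is false.
    So <>[](~q & p) is false at e.
    At e: <>p is false, []p is false, so <>p & []p is false.
      At e: <>p requires p at some successor in {b, e}.
        At b: p is false.
        At e: p is false.
      So <>p is false at e.
      At e: []p requires p at every successor {b, e}.
        p fails at b, so []p is false at e.
Satisfying worlds: none.

0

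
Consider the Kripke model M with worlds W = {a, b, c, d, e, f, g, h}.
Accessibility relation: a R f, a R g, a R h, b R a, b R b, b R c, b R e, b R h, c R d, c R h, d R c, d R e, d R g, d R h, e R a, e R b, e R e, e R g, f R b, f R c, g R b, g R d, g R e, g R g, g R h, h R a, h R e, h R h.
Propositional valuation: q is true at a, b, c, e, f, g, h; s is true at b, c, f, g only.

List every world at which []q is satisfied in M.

a, b, d, e, f, h

Let φ = []q. Evaluate φ at each world:
  a (successors {f, g, h}): φ is true.
  b (successors {a, b, c, e, h}): φ is true.
  c (successors {d, h}): φ is false.
  d (successors {c, e, g, h}): φ is true.
  e (successors {a, b, e, g}): φ is true.
  f (successors {b, c}): φ is true.
  g (successors {b, d, e, g, h}): φ is false.
  h (successors {a, e, h}): φ is true.
For instance, at h:
  At h: []q requires q at every successor {a, e, h}.
    At a: q is true.
    At e: q is true.
    At h: q is true.
  So []q is true at h.
Satisfying worlds: {a, b, d, e, f, h}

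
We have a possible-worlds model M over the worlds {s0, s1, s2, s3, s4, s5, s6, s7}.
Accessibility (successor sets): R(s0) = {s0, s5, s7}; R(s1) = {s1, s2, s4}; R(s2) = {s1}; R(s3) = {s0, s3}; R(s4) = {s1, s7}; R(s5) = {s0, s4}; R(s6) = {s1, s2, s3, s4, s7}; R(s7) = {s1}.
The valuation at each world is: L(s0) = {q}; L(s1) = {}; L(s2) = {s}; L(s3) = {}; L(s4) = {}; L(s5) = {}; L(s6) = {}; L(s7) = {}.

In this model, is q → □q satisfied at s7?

Recall that □ψ holds at a world iff ψ holds at every accessible world, and ◇ψ holds iff ψ holds at some accessible world.
At s7: q is false, □q is false, so q → □q is true.
  At s7: □q requires q at every successor {s1}.
    q fails at s1, so □q is false at s7.

Yes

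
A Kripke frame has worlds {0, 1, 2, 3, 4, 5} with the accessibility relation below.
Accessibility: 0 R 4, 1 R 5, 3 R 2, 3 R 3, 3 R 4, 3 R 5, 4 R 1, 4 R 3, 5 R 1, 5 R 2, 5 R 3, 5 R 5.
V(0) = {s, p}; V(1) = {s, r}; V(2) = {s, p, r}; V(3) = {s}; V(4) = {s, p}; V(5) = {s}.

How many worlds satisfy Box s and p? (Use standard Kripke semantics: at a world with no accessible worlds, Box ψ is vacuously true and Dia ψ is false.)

3

Recall that Box ψ holds at a world iff ψ holds at every accessible world, and Dia ψ holds iff ψ holds at some accessible world.
Let φ = Box s and p. Evaluate φ at each world:
  0 (successors {4}): φ is true.
  1 (successors {5}): φ is false.
  2 (successors ∅): φ is true.
  3 (successors {2, 3, 4, 5}): φ is false.
  4 (successors {1, 3}): φ is true.
  5 (successors {1, 2, 3, 5}): φ is false.
For instance, at 4:
  At 4: Box s is true, p is true, so Box s and p is true.
    At 4: Box s requires s at every successor {1, 3}.
      At 1: s is true.
      At 3: s is true.
    So Box s is true at 4.
Satisfying worlds: {0, 2, 4}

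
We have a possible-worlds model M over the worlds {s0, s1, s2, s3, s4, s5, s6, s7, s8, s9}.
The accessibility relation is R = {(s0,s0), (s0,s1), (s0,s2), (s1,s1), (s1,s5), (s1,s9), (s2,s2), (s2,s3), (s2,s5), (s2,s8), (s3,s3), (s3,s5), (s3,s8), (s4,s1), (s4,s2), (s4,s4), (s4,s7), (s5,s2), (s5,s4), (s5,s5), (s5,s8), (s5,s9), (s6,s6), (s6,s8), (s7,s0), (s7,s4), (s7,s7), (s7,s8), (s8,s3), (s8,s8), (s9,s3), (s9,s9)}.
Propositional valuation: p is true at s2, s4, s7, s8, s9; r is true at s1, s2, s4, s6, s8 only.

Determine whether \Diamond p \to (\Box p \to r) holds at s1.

Yes

At s1: \Diamond p is true, \Box p \to r is true, so \Diamond p \to (\Box p \to r) is true.
  At s1: \Diamond p requires p at some successor in {s1, s5, s9}.
    p holds at s9, so \Diamond p is true at s1.
  At s1: \Box p is false, r is true, so \Box p \to r is true.
    At s1: \Box p requires p at every successor {s1, s5, s9}.
      p fails at s1, so \Box p is false at s1.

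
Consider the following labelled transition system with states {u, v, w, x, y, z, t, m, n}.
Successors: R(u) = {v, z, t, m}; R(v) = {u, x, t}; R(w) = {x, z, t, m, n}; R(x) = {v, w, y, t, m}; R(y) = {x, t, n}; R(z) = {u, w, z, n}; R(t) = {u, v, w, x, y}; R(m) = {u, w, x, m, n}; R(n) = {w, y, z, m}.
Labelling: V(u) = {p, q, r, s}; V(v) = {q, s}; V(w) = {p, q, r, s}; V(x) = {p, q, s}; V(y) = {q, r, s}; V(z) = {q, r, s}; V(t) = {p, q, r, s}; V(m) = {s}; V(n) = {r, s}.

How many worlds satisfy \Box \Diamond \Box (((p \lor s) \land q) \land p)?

Let φ = \Box \Diamond \Box (((p \lor s) \land q) \land p). Evaluate φ at each world:
  u (successors {v, z, t, m}): φ is false.
  v (successors {u, x, t}): φ is true.
  w (successors {x, z, t, m, n}): φ is false.
  x (successors {v, w, y, t, m}): φ is false.
  y (successors {x, t, n}): φ is false.
  z (successors {u, w, z, n}): φ is false.
  t (successors {u, v, w, x, y}): φ is false.
  m (successors {u, w, x, m, n}): φ is false.
  n (successors {w, y, z, m}): φ is false.
For instance, at n:
  At n: \Box \Diamond \Box (((p \lor s) \land q) \land p) requires \Diamond \Box (((p \lor s) \land q) \land p) at every successor {w, y, z, m}.
    \Diamond \Box (((p \lor s) \land q) \land p) fails at w, so \Box \Diamond \Box (((p \lor s) \land q) \land p) is false at n.
      At w: \Diamond \Box (((p \lor s) \land q) \land p) requires \Box (((p \lor s) \land q) \land p) at some successor in {x, z, t, m, n}.
        At x: \Box (((p \lor s) \land q) \land p) is false.
        At z: \Box (((p \lor s) \land q) \land p) is false.
        At t: \Box (((p \lor s) \land q) \land p) is false.
        At m: \Box (((p \lor s) \land q) \land p) is false.
        At n: \Box (((p \lor s) \land q) \land p) is false.
      So \Diamond \Box (((p \lor s) \land q) \land p) is false at w.
Satisfying worlds: {v}

1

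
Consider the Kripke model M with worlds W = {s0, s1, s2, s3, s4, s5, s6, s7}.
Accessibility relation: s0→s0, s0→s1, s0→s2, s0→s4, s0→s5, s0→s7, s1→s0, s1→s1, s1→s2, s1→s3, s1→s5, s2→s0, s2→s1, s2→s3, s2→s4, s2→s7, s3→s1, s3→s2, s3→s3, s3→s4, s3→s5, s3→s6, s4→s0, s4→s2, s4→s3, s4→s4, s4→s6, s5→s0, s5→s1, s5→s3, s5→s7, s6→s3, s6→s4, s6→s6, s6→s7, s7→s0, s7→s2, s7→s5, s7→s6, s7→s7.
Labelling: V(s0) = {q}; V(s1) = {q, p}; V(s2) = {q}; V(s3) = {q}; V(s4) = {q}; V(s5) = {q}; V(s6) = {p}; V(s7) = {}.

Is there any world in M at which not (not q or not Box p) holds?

Let φ = not (not q or not Box p). Evaluate φ at each world:
  s0 (successors {s0, s1, s2, s4, s5, s7}): φ is false.
  s1 (successors {s0, s1, s2, s3, s5}): φ is false.
  s2 (successors {s0, s1, s3, s4, s7}): φ is false.
  s3 (successors {s1, s2, s3, s4, s5, s6}): φ is false.
  s4 (successors {s0, s2, s3, s4, s6}): φ is false.
  s5 (successors {s0, s1, s3, s7}): φ is false.
  s6 (successors {s3, s4, s6, s7}): φ is false.
  s7 (successors {s0, s2, s5, s6, s7}): φ is false.
For instance, at s1:
  At s1: not q or not Box p is true, so not (not q or not Box p) is false.
    At s1: not q is false, not Box p is true, so not q or not Box p is true.
      At s1: Box p is false, so not Box p is true.

No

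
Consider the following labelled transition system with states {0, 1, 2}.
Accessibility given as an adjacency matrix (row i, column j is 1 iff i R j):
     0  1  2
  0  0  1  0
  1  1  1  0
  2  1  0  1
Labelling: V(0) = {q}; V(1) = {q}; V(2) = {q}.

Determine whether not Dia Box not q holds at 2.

Yes

At 2: Dia Box not q is false, so not Dia Box not q is true.
  At 2: Dia Box not q requires Box not q at some successor in {0, 2}.
    At 0: Box not q is false.
    At 2: Box not q is false.
  So Dia Box not q is false at 2.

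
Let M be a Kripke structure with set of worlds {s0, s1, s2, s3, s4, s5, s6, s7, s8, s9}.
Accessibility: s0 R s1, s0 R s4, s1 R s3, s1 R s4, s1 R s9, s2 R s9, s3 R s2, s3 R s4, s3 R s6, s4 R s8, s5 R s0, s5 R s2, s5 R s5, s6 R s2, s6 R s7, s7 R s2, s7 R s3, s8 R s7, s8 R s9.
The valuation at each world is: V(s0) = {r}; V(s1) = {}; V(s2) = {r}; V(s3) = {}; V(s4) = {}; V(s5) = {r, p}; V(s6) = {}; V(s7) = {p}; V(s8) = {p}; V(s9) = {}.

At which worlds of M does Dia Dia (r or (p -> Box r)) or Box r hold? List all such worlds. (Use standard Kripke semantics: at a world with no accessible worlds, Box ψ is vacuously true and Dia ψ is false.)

s0, s1, s3, s4, s5, s6, s7, s8, s9

Let φ = Dia Dia (r or (p -> Box r)) or Box r. Evaluate φ at each world:
  s0 (successors {s1, s4}): φ is true.
  s1 (successors {s3, s4, s9}): φ is true.
  s2 (successors {s9}): φ is false.
  s3 (successors {s2, s4, s6}): φ is true.
  s4 (successors {s8}): φ is true.
  s5 (successors {s0, s2, s5}): φ is true.
  s6 (successors {s2, s7}): φ is true.
  s7 (successors {s2, s3}): φ is true.
  s8 (successors {s7, s9}): φ is true.
  s9 (successors ∅): φ is true.
For instance, at s3:
  At s3: Dia Dia (r or (p -> Box r)) is true, Box r is false, so Dia Dia (r or (p -> Box r)) or Box r is true.
    At s3: Dia Dia (r or (p -> Box r)) requires Dia (r or (p -> Box r)) at some successor in {s2, s4, s6}.
      Dia (r or (p -> Box r)) holds at s2, so Dia Dia (r or (p -> Box r)) is true at s3.
    At s3: Box r requires r at every successor {s2, s4, s6}.
      r fails at s4, so Box r is false at s3.
Satisfying worlds: {s0, s1, s3, s4, s5, s6, s7, s8, s9}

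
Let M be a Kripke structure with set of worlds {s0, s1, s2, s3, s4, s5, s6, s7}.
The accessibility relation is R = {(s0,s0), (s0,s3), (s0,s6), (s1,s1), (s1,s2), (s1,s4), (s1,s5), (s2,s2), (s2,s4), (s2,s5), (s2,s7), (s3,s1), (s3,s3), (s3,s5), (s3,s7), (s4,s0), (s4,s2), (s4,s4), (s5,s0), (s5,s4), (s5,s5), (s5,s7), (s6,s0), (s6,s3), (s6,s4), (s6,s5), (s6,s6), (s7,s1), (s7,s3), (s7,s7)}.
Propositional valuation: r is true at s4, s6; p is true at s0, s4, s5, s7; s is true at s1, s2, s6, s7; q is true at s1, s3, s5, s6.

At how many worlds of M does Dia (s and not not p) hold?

4

Let φ = Dia (s and not not p). Evaluate φ at each world:
  s0 (successors {s0, s3, s6}): φ is false.
  s1 (successors {s1, s2, s4, s5}): φ is false.
  s2 (successors {s2, s4, s5, s7}): φ is true.
  s3 (successors {s1, s3, s5, s7}): φ is true.
  s4 (successors {s0, s2, s4}): φ is false.
  s5 (successors {s0, s4, s5, s7}): φ is true.
  s6 (successors {s0, s3, s4, s5, s6}): φ is false.
  s7 (successors {s1, s3, s7}): φ is true.
For instance, at s4:
  At s4: Dia (s and not not p) requires s and not not p at some successor in {s0, s2, s4}.
    At s0: s and not not p is false.
    At s2: s and not not p is false.
    At s4: s and not not p is false.
  So Dia (s and not not p) is false at s4.
Satisfying worlds: {s2, s3, s5, s7}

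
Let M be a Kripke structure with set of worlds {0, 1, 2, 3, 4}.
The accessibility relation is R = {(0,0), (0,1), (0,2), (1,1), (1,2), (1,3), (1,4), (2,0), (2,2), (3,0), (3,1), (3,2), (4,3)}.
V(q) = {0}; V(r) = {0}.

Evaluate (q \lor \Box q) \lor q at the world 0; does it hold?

Yes

Recall that \Box ψ holds at a world iff ψ holds at every accessible world, and \Diamond ψ holds iff ψ holds at some accessible world.
At 0: q \lor \Box q is true, q is true, so (q \lor \Box q) \lor q is true.
  At 0: q is true, \Box q is false, so q \lor \Box q is true.
    At 0: \Box q requires q at every successor {0, 1, 2}.
      q fails at 1, so \Box q is false at 0.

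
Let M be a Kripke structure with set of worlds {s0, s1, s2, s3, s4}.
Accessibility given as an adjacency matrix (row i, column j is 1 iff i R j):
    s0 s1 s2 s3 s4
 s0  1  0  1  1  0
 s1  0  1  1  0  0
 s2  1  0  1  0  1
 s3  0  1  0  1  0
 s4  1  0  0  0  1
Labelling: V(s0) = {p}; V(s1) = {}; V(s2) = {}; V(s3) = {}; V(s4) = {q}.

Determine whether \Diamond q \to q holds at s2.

No

At s2: \Diamond q is true, q is false, so \Diamond q \to q is false.
  At s2: \Diamond q requires q at some successor in {s0, s2, s4}.
    q holds at s4, so \Diamond q is true at s2.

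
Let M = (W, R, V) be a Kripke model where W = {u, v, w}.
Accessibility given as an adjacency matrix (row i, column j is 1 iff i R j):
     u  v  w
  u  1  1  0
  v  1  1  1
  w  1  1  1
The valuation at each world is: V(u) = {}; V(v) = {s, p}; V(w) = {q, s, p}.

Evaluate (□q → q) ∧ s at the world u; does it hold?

At u: □q → q is true, s is false, so (□q → q) ∧ s is false.
  At u: □q is false, q is false, so □q → q is true.
    At u: □q requires q at every successor {u, v}.
      q fails at u, so □q is false at u.

No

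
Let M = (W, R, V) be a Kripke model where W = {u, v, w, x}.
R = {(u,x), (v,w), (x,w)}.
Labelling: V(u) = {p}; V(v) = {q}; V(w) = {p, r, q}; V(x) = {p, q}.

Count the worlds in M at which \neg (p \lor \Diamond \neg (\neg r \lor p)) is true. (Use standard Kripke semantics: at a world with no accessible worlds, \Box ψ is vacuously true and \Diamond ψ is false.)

Recall that \Diamond ψ holds at a world iff ψ holds at some accessible world.
Let φ = \neg (p \lor \Diamond \neg (\neg r \lor p)). Evaluate φ at each world:
  u (successors {x}): φ is false.
  v (successors {w}): φ is true.
  w (successors ∅): φ is false.
  x (successors {w}): φ is false.
For instance, at v:
  At v: p \lor \Diamond \neg (\neg r \lor p) is false, so \neg (p \lor \Diamond \neg (\neg r \lor p)) is true.
    At v: p is false, \Diamond \neg (\neg r \lor p) is false, so p \lor \Diamond \neg (\neg r \lor p) is false.
      At v: \Diamond \neg (\neg r \lor p) requires \neg (\neg r \lor p) at some successor in {w}.
        At w: \neg (\neg r \lor p) is false.
      So \Diamond \neg (\neg r \lor p) is false at v.
Satisfying worlds: {v}

1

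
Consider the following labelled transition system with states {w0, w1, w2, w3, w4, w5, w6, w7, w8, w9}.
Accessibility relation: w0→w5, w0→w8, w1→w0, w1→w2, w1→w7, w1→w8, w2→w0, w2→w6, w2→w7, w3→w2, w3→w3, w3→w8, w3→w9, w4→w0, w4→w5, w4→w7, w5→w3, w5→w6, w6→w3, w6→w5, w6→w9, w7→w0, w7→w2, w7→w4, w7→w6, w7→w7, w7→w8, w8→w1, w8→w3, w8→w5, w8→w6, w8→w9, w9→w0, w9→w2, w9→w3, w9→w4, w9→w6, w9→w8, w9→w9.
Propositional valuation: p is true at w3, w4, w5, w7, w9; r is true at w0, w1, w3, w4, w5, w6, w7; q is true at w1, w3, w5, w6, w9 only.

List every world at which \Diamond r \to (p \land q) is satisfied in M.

w3, w5, w9

Let φ = \Diamond r \to (p \land q). Evaluate φ at each world:
  w0 (successors {w5, w8}): φ is false.
  w1 (successors {w0, w2, w7, w8}): φ is false.
  w2 (successors {w0, w6, w7}): φ is false.
  w3 (successors {w2, w3, w8, w9}): φ is true.
  w4 (successors {w0, w5, w7}): φ is false.
  w5 (successors {w3, w6}): φ is true.
  w6 (successors {w3, w5, w9}): φ is false.
  w7 (successors {w0, w2, w4, w6, w7, w8}): φ is false.
  w8 (successors {w1, w3, w5, w6, w9}): φ is false.
  w9 (successors {w0, w2, w3, w4, w6, w8, w9}): φ is true.
For instance, at w2:
  At w2: \Diamond r is true, p \land q is false, so \Diamond r \to (p \land q) is false.
    At w2: \Diamond r requires r at some successor in {w0, w6, w7}.
      r holds at w0, so \Diamond r is true at w2.
Satisfying worlds: {w3, w5, w9}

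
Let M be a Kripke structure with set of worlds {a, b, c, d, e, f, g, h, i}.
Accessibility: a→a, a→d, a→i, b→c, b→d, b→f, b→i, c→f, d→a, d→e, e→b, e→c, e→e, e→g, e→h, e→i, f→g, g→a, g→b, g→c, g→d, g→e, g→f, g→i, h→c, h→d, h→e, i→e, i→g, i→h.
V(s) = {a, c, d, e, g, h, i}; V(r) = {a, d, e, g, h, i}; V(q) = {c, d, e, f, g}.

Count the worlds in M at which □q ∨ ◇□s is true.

9

Recall that □ψ holds at a world iff ψ holds at every accessible world, and ◇ψ holds iff ψ holds at some accessible world.
Let φ = □q ∨ ◇□s. Evaluate φ at each world:
  a (successors {a, d, i}): φ is true.
  b (successors {c, d, f, i}): φ is true.
  c (successors {f}): φ is true.
  d (successors {a, e}): φ is true.
  e (successors {b, c, e, g, h, i}): φ is true.
  f (successors {g}): φ is true.
  g (successors {a, b, c, d, e, f, i}): φ is true.
  h (successors {c, d, e}): φ is true.
  i (successors {e, g, h}): φ is true.
For instance, at h:
  At h: □q is true, ◇□s is true, so □q ∨ ◇□s is true.
    At h: □q requires q at every successor {c, d, e}.
      At c: q is true.
      At d: q is true.
      At e: q is true.
    So □q is true at h.
    At h: ◇□s requires □s at some successor in {c, d, e}.
      □s holds at d, so ◇□s is true at h.
Satisfying worlds: {a, b, c, d, e, f, g, h, i}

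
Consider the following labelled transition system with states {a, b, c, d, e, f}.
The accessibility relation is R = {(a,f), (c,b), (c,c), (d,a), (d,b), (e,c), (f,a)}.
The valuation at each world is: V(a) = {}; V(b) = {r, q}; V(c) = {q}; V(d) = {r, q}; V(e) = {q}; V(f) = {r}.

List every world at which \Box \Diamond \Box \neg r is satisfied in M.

b, e, f

Recall that \Box ψ holds at a world iff ψ holds at every accessible world, and \Diamond ψ holds iff ψ holds at some accessible world.
Let φ = \Box \Diamond \Box \neg r. Evaluate φ at each world:
  a (successors {f}): φ is false.
  b (successors ∅): φ is true.
  c (successors {b, c}): φ is false.
  d (successors {a, b}): φ is false.
  e (successors {c}): φ is true.
  f (successors {a}): φ is true.
For instance, at a:
  At a: \Box \Diamond \Box \neg r requires \Diamond \Box \neg r at every successor {f}.
    \Diamond \Box \neg r fails at f, so \Box \Diamond \Box \neg r is false at a.
      At f: \Diamond \Box \neg r requires \Box \neg r at some successor in {a}.
        At a: \Box \neg r is false.
      So \Diamond \Box \neg r is false at f.
Satisfying worlds: {b, e, f}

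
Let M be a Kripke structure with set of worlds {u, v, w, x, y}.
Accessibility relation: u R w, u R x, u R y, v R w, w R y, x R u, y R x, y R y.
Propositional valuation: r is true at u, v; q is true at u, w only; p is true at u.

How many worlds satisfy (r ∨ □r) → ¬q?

Let φ = (r ∨ □r) → ¬q. Evaluate φ at each world:
  u (successors {w, x, y}): φ is false.
  v (successors {w}): φ is true.
  w (successors {y}): φ is true.
  x (successors {u}): φ is true.
  y (successors {x, y}): φ is true.
For instance, at u:
  At u: r ∨ □r is true, ¬q is false, so (r ∨ □r) → ¬q is false.
    At u: r is true, □r is false, so r ∨ □r is true.
      At u: □r requires r at every successor {w, x, y}.
        r fails at w, so □r is false at u.
Satisfying worlds: {v, w, x, y}

4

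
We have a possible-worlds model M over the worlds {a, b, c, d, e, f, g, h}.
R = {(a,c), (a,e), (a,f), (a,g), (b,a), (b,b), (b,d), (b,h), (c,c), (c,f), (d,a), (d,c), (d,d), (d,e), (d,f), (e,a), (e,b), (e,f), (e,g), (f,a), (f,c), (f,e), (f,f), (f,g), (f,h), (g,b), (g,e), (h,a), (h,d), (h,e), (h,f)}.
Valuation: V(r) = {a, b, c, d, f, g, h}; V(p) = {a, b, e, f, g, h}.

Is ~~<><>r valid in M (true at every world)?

Let φ = ~~<><>r. Evaluate φ at each world:
  a (successors {c, e, f, g}): φ is true.
  b (successors {a, b, d, h}): φ is true.
  c (successors {c, f}): φ is true.
  d (successors {a, c, d, e, f}): φ is true.
  e (successors {a, b, f, g}): φ is true.
  f (successors {a, c, e, f, g, h}): φ is true.
  g (successors {b, e}): φ is true.
  h (successors {a, d, e, f}): φ is true.
For instance, at h:
  At h: ~<><>r is false, so ~~<><>r is true.
    At h: <><>r is true, so ~<><>r is false.
      At h: <><>r requires <>r at some successor in {a, d, e, f}.
        <>r holds at a, so <><>r is true at h.

Yes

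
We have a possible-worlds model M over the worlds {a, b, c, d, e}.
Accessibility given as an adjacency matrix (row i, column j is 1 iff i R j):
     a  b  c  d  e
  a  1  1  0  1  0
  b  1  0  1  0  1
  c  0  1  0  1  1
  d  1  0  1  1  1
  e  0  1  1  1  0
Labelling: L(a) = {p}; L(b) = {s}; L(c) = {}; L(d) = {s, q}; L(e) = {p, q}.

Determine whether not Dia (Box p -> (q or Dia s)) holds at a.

No

At a: Dia (Box p -> (q or Dia s)) is true, so not Dia (Box p -> (q or Dia s)) is false.
  At a: Dia (Box p -> (q or Dia s)) requires Box p -> (q or Dia s) at some successor in {a, b, d}.
    Box p -> (q or Dia s) holds at a, so Dia (Box p -> (q or Dia s)) is true at a.
      At a: Box p is false, q or Dia s is true, so Box p -> (q or Dia s) is true.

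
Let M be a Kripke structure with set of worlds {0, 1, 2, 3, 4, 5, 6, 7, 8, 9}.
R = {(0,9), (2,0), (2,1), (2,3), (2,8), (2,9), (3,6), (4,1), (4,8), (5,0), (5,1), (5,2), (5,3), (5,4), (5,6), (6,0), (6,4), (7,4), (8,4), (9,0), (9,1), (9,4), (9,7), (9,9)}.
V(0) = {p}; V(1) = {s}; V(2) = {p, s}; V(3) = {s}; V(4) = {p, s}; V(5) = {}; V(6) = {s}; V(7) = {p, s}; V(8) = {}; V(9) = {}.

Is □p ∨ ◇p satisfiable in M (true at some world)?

Let φ = □p ∨ ◇p. Evaluate φ at each world:
  0 (successors {9}): φ is false.
  1 (successors ∅): φ is true.
  2 (successors {0, 1, 3, 8, 9}): φ is true.
  3 (successors {6}): φ is false.
  4 (successors {1, 8}): φ is false.
  5 (successors {0, 1, 2, 3, 4, 6}): φ is true.
  6 (successors {0, 4}): φ is true.
  7 (successors {4}): φ is true.
  8 (successors {4}): φ is true.
  9 (successors {0, 1, 4, 7, 9}): φ is true.
Detail at 1 (witness):
  At 1: □p is true, ◇p is false, so □p ∨ ◇p is true.
    At 1: no accessible worlds, so □p holds vacuously.
    At 1: no accessible worlds, so ◇p is false.

Yes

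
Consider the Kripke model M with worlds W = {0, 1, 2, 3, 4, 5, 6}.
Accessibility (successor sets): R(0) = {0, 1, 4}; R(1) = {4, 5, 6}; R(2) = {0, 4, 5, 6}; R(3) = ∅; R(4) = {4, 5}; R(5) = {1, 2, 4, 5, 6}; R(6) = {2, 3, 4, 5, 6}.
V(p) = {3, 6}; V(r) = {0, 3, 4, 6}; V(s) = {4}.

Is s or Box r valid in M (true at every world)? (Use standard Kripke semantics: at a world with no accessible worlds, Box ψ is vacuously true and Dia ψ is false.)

No

Let φ = s or Box r. Evaluate φ at each world:
  0 (successors {0, 1, 4}): φ is false.
  1 (successors {4, 5, 6}): φ is false.
  2 (successors {0, 4, 5, 6}): φ is false.
  3 (successors ∅): φ is true.
  4 (successors {4, 5}): φ is true.
  5 (successors {1, 2, 4, 5, 6}): φ is false.
  6 (successors {2, 3, 4, 5, 6}): φ is false.
Detail at 0 (counterexample):
  At 0: s is false, Box r is false, so s or Box r is false.
    At 0: Box r requires r at every successor {0, 1, 4}.
      r fails at 1, so Box r is false at 0.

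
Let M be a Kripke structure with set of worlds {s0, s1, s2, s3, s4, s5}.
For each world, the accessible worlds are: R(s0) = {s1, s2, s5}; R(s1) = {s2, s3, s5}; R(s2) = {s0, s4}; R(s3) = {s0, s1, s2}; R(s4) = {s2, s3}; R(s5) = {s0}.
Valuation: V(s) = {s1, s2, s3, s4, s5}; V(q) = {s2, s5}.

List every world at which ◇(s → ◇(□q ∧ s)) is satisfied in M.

s2, s3, s5

Recall that □ψ holds at a world iff ψ holds at every accessible world, and ◇ψ holds iff ψ holds at some accessible world.
Let φ = ◇(s → ◇(□q ∧ s)). Evaluate φ at each world:
  s0 (successors {s1, s2, s5}): φ is false.
  s1 (successors {s2, s3, s5}): φ is false.
  s2 (successors {s0, s4}): φ is true.
  s3 (successors {s0, s1, s2}): φ is true.
  s4 (successors {s2, s3}): φ is false.
  s5 (successors {s0}): φ is true.
For instance, at s3:
  At s3: ◇(s → ◇(□q ∧ s)) requires s → ◇(□q ∧ s) at some successor in {s0, s1, s2}.
    s → ◇(□q ∧ s) holds at s0, so ◇(s → ◇(□q ∧ s)) is true at s3.
      At s0: s is false, ◇(□q ∧ s) is false, so s → ◇(□q ∧ s) is true.
Satisfying worlds: {s2, s3, s5}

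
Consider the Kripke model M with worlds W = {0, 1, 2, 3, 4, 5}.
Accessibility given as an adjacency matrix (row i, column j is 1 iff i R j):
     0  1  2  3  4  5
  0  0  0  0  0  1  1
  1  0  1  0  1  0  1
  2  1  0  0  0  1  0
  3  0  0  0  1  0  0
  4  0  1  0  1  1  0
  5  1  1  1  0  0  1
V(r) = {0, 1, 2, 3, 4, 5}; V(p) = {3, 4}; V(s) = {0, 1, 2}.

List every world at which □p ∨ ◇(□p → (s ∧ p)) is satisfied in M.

0, 1, 2, 3, 4, 5

Recall that □ψ holds at a world iff ψ holds at every accessible world, and ◇ψ holds iff ψ holds at some accessible world.
Let φ = □p ∨ ◇(□p → (s ∧ p)). Evaluate φ at each world:
  0 (successors {4, 5}): φ is true.
  1 (successors {1, 3, 5}): φ is true.
  2 (successors {0, 4}): φ is true.
  3 (successors {3}): φ is true.
  4 (successors {1, 3, 4}): φ is true.
  5 (successors {0, 1, 2, 5}): φ is true.
For instance, at 0:
  At 0: □p is false, ◇(□p → (s ∧ p)) is true, so □p ∨ ◇(□p → (s ∧ p)) is true.
    At 0: □p requires p at every successor {4, 5}.
      p fails at 5, so □p is false at 0.
    At 0: ◇(□p → (s ∧ p)) requires □p → (s ∧ p) at some successor in {4, 5}.
      □p → (s ∧ p) holds at 4, so ◇(□p → (s ∧ p)) is true at 0.
Satisfying worlds: {0, 1, 2, 3, 4, 5}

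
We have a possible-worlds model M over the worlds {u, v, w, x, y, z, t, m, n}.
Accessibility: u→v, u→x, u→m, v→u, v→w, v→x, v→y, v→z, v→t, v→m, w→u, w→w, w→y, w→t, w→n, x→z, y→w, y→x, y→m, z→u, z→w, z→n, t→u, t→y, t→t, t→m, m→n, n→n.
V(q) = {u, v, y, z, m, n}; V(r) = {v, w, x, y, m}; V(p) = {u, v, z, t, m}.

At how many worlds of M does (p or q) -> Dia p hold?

7

Recall that Dia ψ holds at a world iff ψ holds at some accessible world.
Let φ = (p or q) -> Dia p. Evaluate φ at each world:
  u (successors {v, x, m}): φ is true.
  v (successors {u, w, x, y, z, t, m}): φ is true.
  w (successors {u, w, y, t, n}): φ is true.
  x (successors {z}): φ is true.
  y (successors {w, x, m}): φ is true.
  z (successors {u, w, n}): φ is true.
  t (successors {u, y, t, m}): φ is true.
  m (successors {n}): φ is false.
  n (successors {n}): φ is false.
For instance, at u:
  At u: p or q is true, Dia p is true, so (p or q) -> Dia p is true.
    At u: Dia p requires p at some successor in {v, x, m}.
      p holds at v, so Dia p is true at u.
Satisfying worlds: {u, v, w, x, y, z, t}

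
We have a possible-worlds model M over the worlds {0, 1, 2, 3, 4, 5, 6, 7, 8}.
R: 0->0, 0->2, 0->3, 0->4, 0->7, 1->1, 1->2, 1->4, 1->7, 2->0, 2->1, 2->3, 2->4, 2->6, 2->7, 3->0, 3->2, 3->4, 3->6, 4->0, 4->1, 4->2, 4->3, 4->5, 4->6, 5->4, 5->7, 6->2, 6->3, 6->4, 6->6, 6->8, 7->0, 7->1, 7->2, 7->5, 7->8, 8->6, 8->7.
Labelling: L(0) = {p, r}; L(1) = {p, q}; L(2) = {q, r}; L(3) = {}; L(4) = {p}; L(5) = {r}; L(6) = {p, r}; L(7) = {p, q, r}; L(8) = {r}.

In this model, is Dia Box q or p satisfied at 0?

Yes

At 0: Dia Box q is false, p is true, so Dia Box q or p is true.
  At 0: Dia Box q requires Box q at some successor in {0, 2, 3, 4, 7}.
    At 0: Box q is false.
    At 2: Box q is false.
    At 3: Box q is false.
    At 4: Box q is false.
    At 7: Box q is false.
  So Dia Box q is false at 0.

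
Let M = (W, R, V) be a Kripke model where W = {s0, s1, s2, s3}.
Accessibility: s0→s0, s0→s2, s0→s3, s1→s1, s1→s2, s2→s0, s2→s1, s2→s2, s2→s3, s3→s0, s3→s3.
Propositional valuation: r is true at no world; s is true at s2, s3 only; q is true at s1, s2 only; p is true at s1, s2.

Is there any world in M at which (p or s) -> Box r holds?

Let φ = (p or s) -> Box r. Evaluate φ at each world:
  s0 (successors {s0, s2, s3}): φ is true.
  s1 (successors {s1, s2}): φ is false.
  s2 (successors {s0, s1, s2, s3}): φ is false.
  s3 (successors {s0, s3}): φ is false.
Detail at s0 (witness):
  At s0: p or s is false, Box r is false, so (p or s) -> Box r is true.
    At s0: Box r requires r at every successor {s0, s2, s3}.
      r fails at s0, so Box r is false at s0.

Yes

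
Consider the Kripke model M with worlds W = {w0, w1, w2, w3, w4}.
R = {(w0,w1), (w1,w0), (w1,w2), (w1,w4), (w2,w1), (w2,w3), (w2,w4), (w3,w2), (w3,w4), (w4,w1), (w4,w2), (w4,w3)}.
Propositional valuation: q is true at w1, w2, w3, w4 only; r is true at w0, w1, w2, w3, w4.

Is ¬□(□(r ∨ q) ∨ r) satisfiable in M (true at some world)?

Let φ = ¬□(□(r ∨ q) ∨ r). Evaluate φ at each world:
  w0 (successors {w1}): φ is false.
  w1 (successors {w0, w2, w4}): φ is false.
  w2 (successors {w1, w3, w4}): φ is false.
  w3 (successors {w2, w4}): φ is false.
  w4 (successors {w1, w2, w3}): φ is false.
For instance, at w2:
  At w2: □(□(r ∨ q) ∨ r) is true, so ¬□(□(r ∨ q) ∨ r) is false.
    At w2: □(□(r ∨ q) ∨ r) requires □(r ∨ q) ∨ r at every successor {w1, w3, w4}.
      At w1: □(r ∨ q) ∨ r is true.
      At w3: □(r ∨ q) ∨ r is true.
      At w4: □(r ∨ q) ∨ r is true.
    So □(□(r ∨ q) ∨ r) is true at w2.

No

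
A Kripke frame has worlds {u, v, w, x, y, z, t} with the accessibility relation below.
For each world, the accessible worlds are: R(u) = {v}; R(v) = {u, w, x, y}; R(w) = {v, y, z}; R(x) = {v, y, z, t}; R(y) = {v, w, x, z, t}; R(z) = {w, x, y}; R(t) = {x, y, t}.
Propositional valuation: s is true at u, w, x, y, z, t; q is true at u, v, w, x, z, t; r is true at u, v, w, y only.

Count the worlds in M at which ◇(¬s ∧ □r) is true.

0

Recall that □ψ holds at a world iff ψ holds at every accessible world, and ◇ψ holds iff ψ holds at some accessible world.
Let φ = ◇(¬s ∧ □r). Evaluate φ at each world:
  u (successors {v}): φ is false.
  v (successors {u, w, x, y}): φ is false.
  w (successors {v, y, z}): φ is false.
  x (successors {v, y, z, t}): φ is false.
  y (successors {v, w, x, z, t}): φ is false.
  z (successors {w, x, y}): φ is false.
  t (successors {x, y, t}): φ is false.
For instance, at v:
  At v: ◇(¬s ∧ □r) requires ¬s ∧ □r at some successor in {u, w, x, y}.
    At u: ¬s ∧ □r is false.
    At w: ¬s ∧ □r is false.
    At x: ¬s ∧ □r is false.
    At y: ¬s ∧ □r is false.
  So ◇(¬s ∧ □r) is false at v.
Satisfying worlds: none.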